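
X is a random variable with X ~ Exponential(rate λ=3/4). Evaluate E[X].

For X ~ Exponential(rate λ=3/4), the expected value is:
E[X] = \frac{4}{3}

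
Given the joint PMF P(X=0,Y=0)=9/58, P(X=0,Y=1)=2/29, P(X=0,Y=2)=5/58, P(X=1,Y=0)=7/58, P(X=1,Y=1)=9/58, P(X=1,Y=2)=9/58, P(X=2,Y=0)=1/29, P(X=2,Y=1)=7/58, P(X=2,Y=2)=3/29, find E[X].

First find marginal of X:
P(X=0) = 9/29
P(X=1) = 25/58
P(X=2) = 15/58
E[X] = 0 × 9/29 + 1 × 25/58 + 2 × 15/58 = 55/58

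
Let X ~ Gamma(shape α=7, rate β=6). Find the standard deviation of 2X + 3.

For X ~ Gamma(shape α=7, rate β=6):
Var(X) = \frac{7}{36}
SD(X) = √(Var(X)) = √(\frac{7}{36}) = \frac{\sqrt{7}}{6}
SD(2X + 3) = |2| × SD(X) = 2 × \frac{\sqrt{7}}{6} = \frac{\sqrt{7}}{3}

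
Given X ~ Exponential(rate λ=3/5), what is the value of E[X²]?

Using the identity E[X²] = Var(X) + (E[X])²:
E[X] = \frac{5}{3}
Var(X) = \frac{25}{9}
E[X²] = \frac{25}{9} + (\frac{5}{3})²
= \frac{50}{9}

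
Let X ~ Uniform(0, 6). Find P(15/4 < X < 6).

P(15/4 < X < 6) = ∫_{15/4}^{6} f(x) dx
where f(x) = \frac{1}{6}
= \frac{3}{8}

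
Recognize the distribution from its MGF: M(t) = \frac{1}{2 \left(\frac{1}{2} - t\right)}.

The MGF M(t) = \frac{1}{2 \left(\frac{1}{2} - t\right)} is the standard form for the Exponential distribution.
Comparing with the known MGF formula identifies: Exponential(rate λ=1/2)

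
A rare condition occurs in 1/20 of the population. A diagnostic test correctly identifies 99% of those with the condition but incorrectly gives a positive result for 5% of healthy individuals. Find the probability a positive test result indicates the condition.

Let D = the rare event, + = positive/flagged.
P(D) = 1/20
P(+|D) = 99/100
P(+|D') = 5/100 = 1/20
P(+) = P(+|D)P(D) + P(+|D')P(D')
     = \frac{99}{100} × \frac{1}{20} + \frac{1}{20} × \frac{19}{20}
     = \frac{97}{1000}
P(D|+) = P(+|D)P(D)/P(+) = \frac{99}{194}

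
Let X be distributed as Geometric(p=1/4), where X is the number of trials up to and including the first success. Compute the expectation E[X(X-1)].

E[X(X-1)] = E[X² - X] = E[X²] - E[X]
E[X] = 4
E[X²] = Var(X) + (E[X])² = 12 + (4)² = 28
E[X(X-1)] = 28 - 4 = 24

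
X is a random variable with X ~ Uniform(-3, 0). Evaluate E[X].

For X ~ Uniform(-3, 0), the expected value is:
E[X] = - \frac{3}{2}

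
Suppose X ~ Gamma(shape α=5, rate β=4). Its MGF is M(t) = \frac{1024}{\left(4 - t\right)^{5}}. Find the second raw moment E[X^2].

To find E[X^2], compute M^(2)(0):
M^(1)(t) = \frac{5120}{\left(4 - t\right)^{6}}
M^(2)(t) = \frac{30720}{\left(4 - t\right)^{7}}
M^(2)(0) = \frac{15}{8}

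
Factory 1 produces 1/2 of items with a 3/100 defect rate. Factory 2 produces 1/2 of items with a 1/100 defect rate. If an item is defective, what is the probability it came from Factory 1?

Using Bayes' theorem:
P(F1) = 1/2, P(D|F1) = 3/100
P(F2) = 1/2, P(D|F2) = 1/100
P(D) = P(D|F1)P(F1) + P(D|F2)P(F2)
     = \frac{1}{50}
P(F1|D) = P(D|F1)P(F1) / P(D)
= \frac{3}{4}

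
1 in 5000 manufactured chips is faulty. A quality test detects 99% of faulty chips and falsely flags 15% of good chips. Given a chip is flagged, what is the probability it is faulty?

Let D = the rare event, + = positive/flagged.
P(D) = 1/5000
P(+|D) = 99/100
P(+|D') = 15/100 = 3/20
P(+) = P(+|D)P(D) + P(+|D')P(D')
     = \frac{99}{100} × \frac{1}{5000} + \frac{3}{20} × \frac{4999}{5000}
     = \frac{18771}{125000}
P(D|+) = P(+|D)P(D)/P(+) = \frac{33}{25028}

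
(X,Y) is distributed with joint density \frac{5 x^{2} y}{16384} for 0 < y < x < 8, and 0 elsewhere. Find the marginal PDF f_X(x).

f_X(x) = ∫_0^x \frac{5 x^{2} y}{16384} dy = \frac{5 x^{4}}{32768}
for 0 < x < 8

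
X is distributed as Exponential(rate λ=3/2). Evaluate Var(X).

For X ~ Exponential(rate λ=3/2):
Var(X) = \frac{4}{9}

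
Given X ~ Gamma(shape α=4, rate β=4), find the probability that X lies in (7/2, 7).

P(7/2 < X < 7) = ∫_{7/2}^{7} f(x) dx
where f(x) = \frac{128 x^{3} e^{- 4 x}}{3}
= \frac{-12239 + 1711 e^{14}}{3 e^{28}}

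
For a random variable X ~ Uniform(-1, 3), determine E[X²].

Using the identity E[X²] = Var(X) + (E[X])²:
E[X] = 1
Var(X) = \frac{4}{3}
E[X²] = \frac{4}{3} + (1)²
= \frac{7}{3}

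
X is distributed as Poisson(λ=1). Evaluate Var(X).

For X ~ Poisson(λ=1):
Var(X) = 1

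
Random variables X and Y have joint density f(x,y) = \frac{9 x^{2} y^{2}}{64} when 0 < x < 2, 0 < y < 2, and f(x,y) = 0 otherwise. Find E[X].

f_X(x) = ∫_0^2 \frac{9 x^{2} y^{2}}{64} dy = \frac{3 x^{2}}{8}
E[X] = ∫_0^2 x × (\frac{3 x^{2}}{8}) dx = \frac{3}{2}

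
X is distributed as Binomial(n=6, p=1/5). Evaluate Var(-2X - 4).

For X ~ Binomial(n=6, p=1/5):
Var(X) = \frac{24}{25}
Var(-2X - 4) = (-2)² × Var(X) = 4 × \frac{24}{25} = \frac{96}{25}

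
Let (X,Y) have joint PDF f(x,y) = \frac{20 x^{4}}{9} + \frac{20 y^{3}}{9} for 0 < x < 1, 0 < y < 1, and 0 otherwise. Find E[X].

E[X] = ∫_0^1 ∫_0^1 x × f(x,y) dy dx
= ∫_0^1 ∫_0^1 x × (\frac{20 x^{4}}{9} + \frac{20 y^{3}}{9}) dy dx
= \frac{35}{54}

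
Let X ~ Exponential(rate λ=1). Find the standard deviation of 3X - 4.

For X ~ Exponential(rate λ=1):
Var(X) = 1
SD(X) = √(Var(X)) = √(1) = 1
SD(3X - 4) = |3| × SD(X) = 3 × 1 = 3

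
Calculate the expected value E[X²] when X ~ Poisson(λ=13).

Using the identity E[X²] = Var(X) + (E[X])²:
E[X] = 13
Var(X) = 13
E[X²] = 13 + (13)²
= 182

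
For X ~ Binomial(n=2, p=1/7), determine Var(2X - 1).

For X ~ Binomial(n=2, p=1/7):
Var(X) = \frac{12}{49}
Var(2X - 1) = (2)² × Var(X) = 4 × \frac{12}{49} = \frac{48}{49}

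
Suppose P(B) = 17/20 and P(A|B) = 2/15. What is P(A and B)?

By definition, P(A|B) = P(A ∩ B) / P(B)
So P(A ∩ B) = P(A|B) × P(B)
= 2/15 × 17/20
= 17/150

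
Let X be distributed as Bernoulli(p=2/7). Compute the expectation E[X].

For X ~ Bernoulli(p=2/7), the expected value is:
E[X] = \frac{2}{7}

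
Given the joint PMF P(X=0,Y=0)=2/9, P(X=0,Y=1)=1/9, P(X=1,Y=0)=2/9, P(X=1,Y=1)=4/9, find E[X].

First find marginal of X:
P(X=0) = 1/3
P(X=1) = 2/3
E[X] = 0 × 1/3 + 1 × 2/3 = 2/3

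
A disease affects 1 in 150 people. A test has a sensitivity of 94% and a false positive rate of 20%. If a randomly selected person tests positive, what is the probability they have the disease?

Let D = the rare event, + = positive/flagged.
P(D) = 1/150
P(+|D) = 94/100 = 47/50
P(+|D') = 20/100 = 1/5
P(+) = P(+|D)P(D) + P(+|D')P(D')
     = \frac{47}{50} × \frac{1}{150} + \frac{1}{5} × \frac{149}{150}
     = \frac{1537}{7500}
P(D|+) = P(+|D)P(D)/P(+) = \frac{47}{1537}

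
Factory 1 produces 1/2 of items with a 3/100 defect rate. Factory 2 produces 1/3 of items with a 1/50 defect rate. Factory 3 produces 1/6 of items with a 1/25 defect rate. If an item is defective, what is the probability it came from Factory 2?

Using Bayes' theorem:
P(F1) = 1/2, P(D|F1) = 3/100
P(F2) = 1/3, P(D|F2) = 1/50
P(F3) = 1/6, P(D|F3) = 1/25
P(D) = P(D|F1)P(F1) + P(D|F2)P(F2) + P(D|F3)P(F3)
     = \frac{17}{600}
P(F2|D) = P(D|F2)P(F2) / P(D)
= \frac{4}{17}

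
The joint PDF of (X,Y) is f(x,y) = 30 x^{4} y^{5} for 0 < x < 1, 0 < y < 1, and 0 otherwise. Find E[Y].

E[Y] = ∫_0^1 ∫_0^1 y × f(x,y) dx dy
= \frac{6}{7}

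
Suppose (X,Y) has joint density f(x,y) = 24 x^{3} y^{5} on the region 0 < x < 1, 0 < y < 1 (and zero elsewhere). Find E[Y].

E[Y] = ∫_0^1 ∫_0^1 y × f(x,y) dx dy
= \frac{6}{7}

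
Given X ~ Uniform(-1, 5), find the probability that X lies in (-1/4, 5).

P(-1/4 < X < 5) = ∫_{-1/4}^{5} f(x) dx
where f(x) = \frac{1}{6}
= \frac{7}{8}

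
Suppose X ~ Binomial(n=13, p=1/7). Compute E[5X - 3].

For X ~ Binomial(n=13, p=1/7):
E[X] = \frac{13}{7}
E[5X - 3] = 5 × E[X] - 3 = \frac{44}{7}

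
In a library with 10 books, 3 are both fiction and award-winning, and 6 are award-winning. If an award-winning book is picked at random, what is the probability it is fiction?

P(A ∩ B) = 3/10
P(B) = 6/10 = 3/5
P(A|B) = P(A ∩ B) / P(B) = (3/10) / (3/5) = 1/2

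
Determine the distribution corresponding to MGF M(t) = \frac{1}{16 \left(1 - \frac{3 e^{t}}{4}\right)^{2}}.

The MGF M(t) = \frac{1}{16 \left(1 - \frac{3 e^{t}}{4}\right)^{2}} is the standard form for the NegativeBinomial distribution.
Comparing with the known MGF formula identifies: NegBin(r=2, p=1/4), X = failures before r-th success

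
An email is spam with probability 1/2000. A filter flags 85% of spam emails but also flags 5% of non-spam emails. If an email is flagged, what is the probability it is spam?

Let D = the rare event, + = positive/flagged.
P(D) = 1/2000
P(+|D) = 85/100 = 17/20
P(+|D') = 5/100 = 1/20
P(+) = P(+|D)P(D) + P(+|D')P(D')
     = \frac{17}{20} × \frac{1}{2000} + \frac{1}{20} × \frac{1999}{2000}
     = \frac{63}{1250}
P(D|+) = P(+|D)P(D)/P(+) = \frac{17}{2016}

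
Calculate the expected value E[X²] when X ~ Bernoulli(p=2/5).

Using the identity E[X²] = Var(X) + (E[X])²:
E[X] = \frac{2}{5}
Var(X) = \frac{6}{25}
E[X²] = \frac{6}{25} + (\frac{2}{5})²
= \frac{2}{5}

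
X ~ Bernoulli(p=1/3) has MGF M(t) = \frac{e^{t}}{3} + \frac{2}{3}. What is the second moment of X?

To find E[X^2], compute M^(2)(0):
M^(1)(t) = \frac{e^{t}}{3}
M^(2)(t) = \frac{e^{t}}{3}
M^(2)(0) = \frac{1}{3}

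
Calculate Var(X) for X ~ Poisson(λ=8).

For X ~ Poisson(λ=8):
Var(X) = 8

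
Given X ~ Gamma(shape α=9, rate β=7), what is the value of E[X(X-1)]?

E[X(X-1)] = E[X² - X] = E[X²] - E[X]
E[X] = \frac{9}{7}
E[X²] = Var(X) + (E[X])² = \frac{9}{49} + (\frac{9}{7})² = \frac{90}{49}
E[X(X-1)] = \frac{90}{49} - \frac{9}{7} = \frac{27}{49}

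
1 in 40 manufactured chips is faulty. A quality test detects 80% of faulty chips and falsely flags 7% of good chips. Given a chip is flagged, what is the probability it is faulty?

Let D = the rare event, + = positive/flagged.
P(D) = 1/40
P(+|D) = 80/100 = 4/5
P(+|D') = 7/100
P(+) = P(+|D)P(D) + P(+|D')P(D')
     = \frac{4}{5} × \frac{1}{40} + \frac{7}{100} × \frac{39}{40}
     = \frac{353}{4000}
P(D|+) = P(+|D)P(D)/P(+) = \frac{80}{353}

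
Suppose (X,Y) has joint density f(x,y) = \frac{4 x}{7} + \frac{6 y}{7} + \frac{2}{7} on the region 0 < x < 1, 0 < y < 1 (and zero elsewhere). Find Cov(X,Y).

E[XY] = ∫∫ xy × f(x,y) dx dy = \frac{13}{42}
E[X] = \frac{23}{42}
E[Y] = \frac{4}{7}
Cov(X,Y) = E[XY] - E[X]E[Y] = - \frac{1}{294}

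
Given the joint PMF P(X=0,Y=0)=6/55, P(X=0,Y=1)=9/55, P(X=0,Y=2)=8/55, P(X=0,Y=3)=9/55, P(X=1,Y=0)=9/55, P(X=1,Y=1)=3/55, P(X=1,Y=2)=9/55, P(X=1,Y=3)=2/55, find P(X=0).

P(X=0) = P(X=0,Y=0) + P(X=0,Y=1) + P(X=0,Y=2) + P(X=0,Y=3)
= 6/55 + 9/55 + 8/55 + 9/55
= 32/55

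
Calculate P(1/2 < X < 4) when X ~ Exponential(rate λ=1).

P(1/2 < X < 4) = ∫_{1/2}^{4} f(x) dx
where f(x) = e^{- x}
= - \frac{1}{e^{4}} + e^{- \frac{1}{2}}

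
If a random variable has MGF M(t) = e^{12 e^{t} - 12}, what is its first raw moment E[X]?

To find E[X], compute M^(1)(0):
M^(1)(t) = 12 e^{t} e^{12 e^{t} - 12}
M^(1)(0) = 12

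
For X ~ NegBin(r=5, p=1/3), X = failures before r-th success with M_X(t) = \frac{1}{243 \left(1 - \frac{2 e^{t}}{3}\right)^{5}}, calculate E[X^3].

To find E[X^3], compute M^(3)(0):
M^(1)(t) = \frac{10 e^{t}}{729 \left(1 - \frac{2 e^{t}}{3}\right)^{6}}
M^(2)(t) = \frac{10 e^{t}}{729 \left(1 - \frac{2 e^{t}}{3}\right)^{6}} + \frac{40 e^{2 t}}{729 \left(1 - \frac{2 e^{t}}{3}\right)^{7}}
M^(3)(t) = \frac{10 e^{t}}{729 \left(1 - \frac{2 e^{t}}{3}\right)^{6}} + \frac{40 e^{2 t}}{243 \left(1 - \frac{2 e^{t}}{3}\right)^{7}} + \frac{560 e^{3 t}}{2187 \left(1 - \frac{2 e^{t}}{3}\right)^{8}}
M^(3)(0) = 2050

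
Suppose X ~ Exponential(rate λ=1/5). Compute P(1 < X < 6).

P(1 < X < 6) = ∫_{1}^{6} f(x) dx
where f(x) = \frac{e^{- \frac{x}{5}}}{5}
= - \frac{1 - e}{e^{\frac{6}{5}}}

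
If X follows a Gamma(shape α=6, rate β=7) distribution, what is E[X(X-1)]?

E[X(X-1)] = E[X² - X] = E[X²] - E[X]
E[X] = \frac{6}{7}
E[X²] = Var(X) + (E[X])² = \frac{6}{49} + (\frac{6}{7})² = \frac{6}{7}
E[X(X-1)] = \frac{6}{7} - \frac{6}{7} = 0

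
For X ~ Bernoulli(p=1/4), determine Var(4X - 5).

For X ~ Bernoulli(p=1/4):
Var(X) = \frac{3}{16}
Var(4X - 5) = (4)² × Var(X) = 16 × \frac{3}{16} = 3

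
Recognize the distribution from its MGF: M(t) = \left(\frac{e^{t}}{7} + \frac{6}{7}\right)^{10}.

The MGF M(t) = \left(\frac{e^{t}}{7} + \frac{6}{7}\right)^{10} is the standard form for the Binomial distribution.
Comparing with the known MGF formula identifies: Binomial(n=10, p=1/7)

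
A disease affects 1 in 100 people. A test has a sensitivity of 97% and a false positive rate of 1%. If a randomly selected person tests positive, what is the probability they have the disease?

Let D = the rare event, + = positive/flagged.
P(D) = 1/100
P(+|D) = 97/100
P(+|D') = 1/100
P(+) = P(+|D)P(D) + P(+|D')P(D')
     = \frac{97}{100} × \frac{1}{100} + \frac{1}{100} × \frac{99}{100}
     = \frac{49}{2500}
P(D|+) = P(+|D)P(D)/P(+) = \frac{97}{196}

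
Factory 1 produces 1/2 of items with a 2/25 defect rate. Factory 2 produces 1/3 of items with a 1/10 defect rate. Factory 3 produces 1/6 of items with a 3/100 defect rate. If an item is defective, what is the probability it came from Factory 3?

Using Bayes' theorem:
P(F1) = 1/2, P(D|F1) = 2/25
P(F2) = 1/3, P(D|F2) = 1/10
P(F3) = 1/6, P(D|F3) = 3/100
P(D) = P(D|F1)P(F1) + P(D|F2)P(F2) + P(D|F3)P(F3)
     = \frac{47}{600}
P(F3|D) = P(D|F3)P(F3) / P(D)
= \frac{3}{47}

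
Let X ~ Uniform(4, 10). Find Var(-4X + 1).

For X ~ Uniform(4, 10):
Var(X) = 3
Var(-4X + 1) = (-4)² × Var(X) = 16 × 3 = 48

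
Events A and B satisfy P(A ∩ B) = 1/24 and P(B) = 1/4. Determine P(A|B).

P(A|B) = P(A ∩ B) / P(B)
= (1/24) / (1/4)
= 1/6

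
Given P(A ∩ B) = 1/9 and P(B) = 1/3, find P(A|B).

P(A|B) = P(A ∩ B) / P(B)
= (1/9) / (1/3)
= 1/3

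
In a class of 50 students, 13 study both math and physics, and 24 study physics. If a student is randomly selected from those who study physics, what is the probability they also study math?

P(A ∩ B) = 13/50
P(B) = 24/50 = 12/25
P(A|B) = P(A ∩ B) / P(B) = (13/50) / (12/25) = 13/24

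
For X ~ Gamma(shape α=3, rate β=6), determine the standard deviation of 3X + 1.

For X ~ Gamma(shape α=3, rate β=6):
Var(X) = \frac{1}{12}
SD(X) = √(Var(X)) = √(\frac{1}{12}) = \frac{\sqrt{3}}{6}
SD(3X + 1) = |3| × SD(X) = 3 × \frac{\sqrt{3}}{6} = \frac{\sqrt{3}}{2}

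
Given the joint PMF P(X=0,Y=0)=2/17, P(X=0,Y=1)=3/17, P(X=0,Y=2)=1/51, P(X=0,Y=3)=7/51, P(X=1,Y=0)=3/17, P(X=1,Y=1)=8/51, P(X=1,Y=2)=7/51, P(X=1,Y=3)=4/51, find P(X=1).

P(X=1) = P(X=1,Y=0) + P(X=1,Y=1) + P(X=1,Y=2) + P(X=1,Y=3)
= 3/17 + 8/51 + 7/51 + 4/51
= 28/51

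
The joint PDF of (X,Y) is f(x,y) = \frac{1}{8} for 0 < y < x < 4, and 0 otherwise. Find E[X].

f_X(x) = ∫_0^x \frac{1}{8} dy = \frac{x}{8}
E[X] = ∫_0^4 x × (\frac{x}{8}) dx = \frac{8}{3}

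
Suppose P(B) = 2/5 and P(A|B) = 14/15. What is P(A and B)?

By definition, P(A|B) = P(A ∩ B) / P(B)
So P(A ∩ B) = P(A|B) × P(B)
= 14/15 × 2/5
= 28/75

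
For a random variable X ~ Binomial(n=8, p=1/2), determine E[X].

For X ~ Binomial(n=8, p=1/2), the expected value is:
E[X] = 4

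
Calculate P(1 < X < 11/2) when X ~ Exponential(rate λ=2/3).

P(1 < X < 11/2) = ∫_{1}^{11/2} f(x) dx
where f(x) = \frac{2 e^{- \frac{2 x}{3}}}{3}
= - \frac{1 - e^{3}}{e^{\frac{11}{3}}}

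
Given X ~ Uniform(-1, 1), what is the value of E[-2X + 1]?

For X ~ Uniform(-1, 1):
E[X] = 0
E[-2X + 1] = -2 × E[X] + 1 = 1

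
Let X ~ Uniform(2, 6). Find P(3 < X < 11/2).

P(3 < X < 11/2) = ∫_{3}^{11/2} f(x) dx
where f(x) = \frac{1}{4}
= \frac{5}{8}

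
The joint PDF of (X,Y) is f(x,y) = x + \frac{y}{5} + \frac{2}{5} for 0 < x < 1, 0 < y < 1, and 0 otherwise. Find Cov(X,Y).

E[XY] = ∫∫ xy × f(x,y) dx dy = \frac{3}{10}
E[X] = \frac{7}{12}
E[Y] = \frac{31}{60}
Cov(X,Y) = E[XY] - E[X]E[Y] = - \frac{1}{720}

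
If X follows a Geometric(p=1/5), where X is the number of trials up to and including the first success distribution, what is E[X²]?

Using the identity E[X²] = Var(X) + (E[X])²:
E[X] = 5
Var(X) = 20
E[X²] = 20 + (5)²
= 45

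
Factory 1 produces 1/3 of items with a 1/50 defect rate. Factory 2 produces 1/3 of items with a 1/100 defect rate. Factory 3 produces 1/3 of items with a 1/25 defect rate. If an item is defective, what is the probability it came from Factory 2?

Using Bayes' theorem:
P(F1) = 1/3, P(D|F1) = 1/50
P(F2) = 1/3, P(D|F2) = 1/100
P(F3) = 1/3, P(D|F3) = 1/25
P(D) = P(D|F1)P(F1) + P(D|F2)P(F2) + P(D|F3)P(F3)
     = \frac{7}{300}
P(F2|D) = P(D|F2)P(F2) / P(D)
= \frac{1}{7}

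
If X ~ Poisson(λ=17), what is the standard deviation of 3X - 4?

For X ~ Poisson(λ=17):
Var(X) = 17
SD(X) = √(Var(X)) = √(17) = \sqrt{17}
SD(3X - 4) = |3| × SD(X) = 3 × \sqrt{17} = 3 \sqrt{17}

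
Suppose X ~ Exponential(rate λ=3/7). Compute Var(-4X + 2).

For X ~ Exponential(rate λ=3/7):
Var(X) = \frac{49}{9}
Var(-4X + 2) = (-4)² × Var(X) = 16 × \frac{49}{9} = \frac{784}{9}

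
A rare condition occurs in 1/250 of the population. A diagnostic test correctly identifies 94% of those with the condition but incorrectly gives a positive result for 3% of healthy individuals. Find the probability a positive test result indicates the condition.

Let D = the rare event, + = positive/flagged.
P(D) = 1/250
P(+|D) = 94/100 = 47/50
P(+|D') = 3/100
P(+) = P(+|D)P(D) + P(+|D')P(D')
     = \frac{47}{50} × \frac{1}{250} + \frac{3}{100} × \frac{249}{250}
     = \frac{841}{25000}
P(D|+) = P(+|D)P(D)/P(+) = \frac{94}{841}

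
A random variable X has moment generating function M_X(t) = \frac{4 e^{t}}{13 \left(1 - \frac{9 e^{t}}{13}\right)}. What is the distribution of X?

The MGF M(t) = \frac{4 e^{t}}{13 \left(1 - \frac{9 e^{t}}{13}\right)} is the standard form for the Geometric distribution.
Comparing with the known MGF formula identifies: Geometric(p=4/13), X = trial number of first success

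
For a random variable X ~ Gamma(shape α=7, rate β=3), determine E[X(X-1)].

E[X(X-1)] = E[X² - X] = E[X²] - E[X]
E[X] = \frac{7}{3}
E[X²] = Var(X) + (E[X])² = \frac{7}{9} + (\frac{7}{3})² = \frac{56}{9}
E[X(X-1)] = \frac{56}{9} - \frac{7}{3} = \frac{35}{9}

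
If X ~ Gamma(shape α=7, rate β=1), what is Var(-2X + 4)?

For X ~ Gamma(shape α=7, rate β=1):
Var(X) = 7
Var(-2X + 4) = (-2)² × Var(X) = 4 × 7 = 28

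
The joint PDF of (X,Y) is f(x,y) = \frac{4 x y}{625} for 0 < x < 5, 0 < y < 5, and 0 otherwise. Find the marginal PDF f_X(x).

f_X(x) = ∫_0^5 f(x,y) dy
= ∫_0^5 \frac{4 x y}{625} dy
= \frac{2 x}{25} for 0 < x < 5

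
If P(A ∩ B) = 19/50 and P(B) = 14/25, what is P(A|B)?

P(A|B) = P(A ∩ B) / P(B)
= (19/50) / (14/25)
= 19/28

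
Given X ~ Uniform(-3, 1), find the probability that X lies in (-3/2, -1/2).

P(-3/2 < X < -1/2) = ∫_{-3/2}^{-1/2} f(x) dx
where f(x) = \frac{1}{4}
= \frac{1}{4}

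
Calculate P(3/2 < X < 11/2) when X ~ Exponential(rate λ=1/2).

P(3/2 < X < 11/2) = ∫_{3/2}^{11/2} f(x) dx
where f(x) = \frac{e^{- \frac{x}{2}}}{2}
= - \frac{1 - e^{2}}{e^{\frac{11}{4}}}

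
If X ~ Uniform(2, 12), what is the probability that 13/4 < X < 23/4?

P(13/4 < X < 23/4) = ∫_{13/4}^{23/4} f(x) dx
where f(x) = \frac{1}{10}
= \frac{1}{4}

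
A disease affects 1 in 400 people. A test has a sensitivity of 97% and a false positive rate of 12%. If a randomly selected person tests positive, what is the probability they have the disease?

Let D = the rare event, + = positive/flagged.
P(D) = 1/400
P(+|D) = 97/100
P(+|D') = 12/100 = 3/25
P(+) = P(+|D)P(D) + P(+|D')P(D')
     = \frac{97}{100} × \frac{1}{400} + \frac{3}{25} × \frac{399}{400}
     = \frac{977}{8000}
P(D|+) = P(+|D)P(D)/P(+) = \frac{97}{4885}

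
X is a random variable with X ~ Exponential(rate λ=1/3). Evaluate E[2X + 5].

For X ~ Exponential(rate λ=1/3):
E[X] = 3
E[2X + 5] = 2 × E[X] + 5 = 11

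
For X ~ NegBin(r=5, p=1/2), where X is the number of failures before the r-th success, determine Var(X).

For X ~ NegBin(r=5, p=1/2), where X is the number of failures before the r-th success:
Var(X) = 10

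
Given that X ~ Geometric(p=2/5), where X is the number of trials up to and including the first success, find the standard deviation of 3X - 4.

For X ~ Geometric(p=2/5), where X is the number of trials up to and including the first success:
Var(X) = \frac{15}{4}
SD(X) = √(Var(X)) = √(\frac{15}{4}) = \frac{\sqrt{15}}{2}
SD(3X - 4) = |3| × SD(X) = 3 × \frac{\sqrt{15}}{2} = \frac{3 \sqrt{15}}{2}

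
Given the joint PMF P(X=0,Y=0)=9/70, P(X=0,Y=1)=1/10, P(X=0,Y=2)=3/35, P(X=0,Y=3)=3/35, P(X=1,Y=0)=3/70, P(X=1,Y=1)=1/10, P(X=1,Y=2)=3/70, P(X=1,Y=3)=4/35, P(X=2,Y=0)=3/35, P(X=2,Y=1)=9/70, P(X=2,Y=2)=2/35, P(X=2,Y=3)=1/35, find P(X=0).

P(X=0) = P(X=0,Y=0) + P(X=0,Y=1) + P(X=0,Y=2) + P(X=0,Y=3)
= 9/70 + 1/10 + 3/35 + 3/35
= 2/5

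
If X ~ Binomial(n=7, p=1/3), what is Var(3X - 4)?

For X ~ Binomial(n=7, p=1/3):
Var(X) = \frac{14}{9}
Var(3X - 4) = (3)² × Var(X) = 9 × \frac{14}{9} = 14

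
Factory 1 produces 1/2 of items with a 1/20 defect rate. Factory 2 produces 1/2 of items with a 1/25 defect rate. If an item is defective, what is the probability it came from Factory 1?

Using Bayes' theorem:
P(F1) = 1/2, P(D|F1) = 1/20
P(F2) = 1/2, P(D|F2) = 1/25
P(D) = P(D|F1)P(F1) + P(D|F2)P(F2)
     = \frac{9}{200}
P(F1|D) = P(D|F1)P(F1) / P(D)
= \frac{5}{9}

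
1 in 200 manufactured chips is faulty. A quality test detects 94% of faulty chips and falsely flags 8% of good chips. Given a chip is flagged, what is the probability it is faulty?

Let D = the rare event, + = positive/flagged.
P(D) = 1/200
P(+|D) = 94/100 = 47/50
P(+|D') = 8/100 = 2/25
P(+) = P(+|D)P(D) + P(+|D')P(D')
     = \frac{47}{50} × \frac{1}{200} + \frac{2}{25} × \frac{199}{200}
     = \frac{843}{10000}
P(D|+) = P(+|D)P(D)/P(+) = \frac{47}{843}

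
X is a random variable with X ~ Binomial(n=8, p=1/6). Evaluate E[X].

For X ~ Binomial(n=8, p=1/6), the expected value is:
E[X] = \frac{4}{3}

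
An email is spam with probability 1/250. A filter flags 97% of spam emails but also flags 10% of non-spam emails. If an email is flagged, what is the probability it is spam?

Let D = the rare event, + = positive/flagged.
P(D) = 1/250
P(+|D) = 97/100
P(+|D') = 10/100 = 1/10
P(+) = P(+|D)P(D) + P(+|D')P(D')
     = \frac{97}{100} × \frac{1}{250} + \frac{1}{10} × \frac{249}{250}
     = \frac{2587}{25000}
P(D|+) = P(+|D)P(D)/P(+) = \frac{97}{2587}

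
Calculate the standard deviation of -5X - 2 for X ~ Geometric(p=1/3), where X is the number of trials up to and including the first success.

For X ~ Geometric(p=1/3), where X is the number of trials up to and including the first success:
Var(X) = 6
SD(X) = √(Var(X)) = √(6) = \sqrt{6}
SD(-5X - 2) = |-5| × SD(X) = 5 × \sqrt{6} = 5 \sqrt{6}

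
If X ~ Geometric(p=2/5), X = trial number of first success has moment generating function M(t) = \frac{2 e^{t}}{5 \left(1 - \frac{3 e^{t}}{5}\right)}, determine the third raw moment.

To find E[X^3], compute M^(3)(0):
M^(1)(t) = \frac{2 e^{t}}{5 \left(1 - \frac{3 e^{t}}{5}\right)} + \frac{6 e^{2 t}}{25 \left(1 - \frac{3 e^{t}}{5}\right)^{2}}
M^(2)(t) = \frac{2 e^{t}}{5 \left(1 - \frac{3 e^{t}}{5}\right)} + \frac{18 e^{2 t}}{25 \left(1 - \frac{3 e^{t}}{5}\right)^{2}} + \frac{36 e^{3 t}}{125 \left(1 - \frac{3 e^{t}}{5}\right)^{3}}
M^(3)(t) = \frac{2 e^{t}}{5 \left(1 - \frac{3 e^{t}}{5}\right)} + \frac{42 e^{2 t}}{25 \left(1 - \frac{3 e^{t}}{5}\right)^{2}} + \frac{216 e^{3 t}}{125 \left(1 - \frac{3 e^{t}}{5}\right)^{3}} + \frac{324 e^{4 t}}{625 \left(1 - \frac{3 e^{t}}{5}\right)^{4}}
M^(3)(0) = \frac{235}{4}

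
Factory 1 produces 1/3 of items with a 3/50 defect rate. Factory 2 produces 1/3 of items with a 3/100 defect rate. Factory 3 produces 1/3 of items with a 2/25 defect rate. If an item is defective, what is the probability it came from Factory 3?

Using Bayes' theorem:
P(F1) = 1/3, P(D|F1) = 3/50
P(F2) = 1/3, P(D|F2) = 3/100
P(F3) = 1/3, P(D|F3) = 2/25
P(D) = P(D|F1)P(F1) + P(D|F2)P(F2) + P(D|F3)P(F3)
     = \frac{17}{300}
P(F3|D) = P(D|F3)P(F3) / P(D)
= \frac{8}{17}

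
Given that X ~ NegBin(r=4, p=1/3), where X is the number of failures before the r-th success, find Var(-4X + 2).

For X ~ NegBin(r=4, p=1/3), where X is the number of failures before the r-th success:
Var(X) = 24
Var(-4X + 2) = (-4)² × Var(X) = 16 × 24 = 384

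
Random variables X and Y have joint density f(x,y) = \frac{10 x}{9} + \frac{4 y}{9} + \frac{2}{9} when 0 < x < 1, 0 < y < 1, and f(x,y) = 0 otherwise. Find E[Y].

E[Y] = ∫_0^1 ∫_0^1 y × f(x,y) dx dy
= \frac{29}{54}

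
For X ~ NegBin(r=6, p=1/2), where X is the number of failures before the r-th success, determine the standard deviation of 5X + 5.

For X ~ NegBin(r=6, p=1/2), where X is the number of failures before the r-th success:
Var(X) = 12
SD(X) = √(Var(X)) = √(12) = 2 \sqrt{3}
SD(5X + 5) = |5| × SD(X) = 5 × 2 \sqrt{3} = 10 \sqrt{3}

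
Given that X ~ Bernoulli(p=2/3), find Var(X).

For X ~ Bernoulli(p=2/3):
Var(X) = \frac{2}{9}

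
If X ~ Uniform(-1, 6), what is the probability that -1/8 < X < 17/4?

P(-1/8 < X < 17/4) = ∫_{-1/8}^{17/4} f(x) dx
where f(x) = \frac{1}{7}
= \frac{5}{8}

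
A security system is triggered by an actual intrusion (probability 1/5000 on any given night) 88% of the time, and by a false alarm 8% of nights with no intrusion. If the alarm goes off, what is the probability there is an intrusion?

Let D = the rare event, + = positive/flagged.
P(D) = 1/5000
P(+|D) = 88/100 = 22/25
P(+|D') = 8/100 = 2/25
P(+) = P(+|D)P(D) + P(+|D')P(D')
     = \frac{22}{25} × \frac{1}{5000} + \frac{2}{25} × \frac{4999}{5000}
     = \frac{501}{6250}
P(D|+) = P(+|D)P(D)/P(+) = \frac{11}{5010}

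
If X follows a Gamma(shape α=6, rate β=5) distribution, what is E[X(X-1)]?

E[X(X-1)] = E[X² - X] = E[X²] - E[X]
E[X] = \frac{6}{5}
E[X²] = Var(X) + (E[X])² = \frac{6}{25} + (\frac{6}{5})² = \frac{42}{25}
E[X(X-1)] = \frac{42}{25} - \frac{6}{5} = \frac{12}{25}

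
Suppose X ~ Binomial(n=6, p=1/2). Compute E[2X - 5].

For X ~ Binomial(n=6, p=1/2):
E[X] = 3
E[2X - 5] = 2 × E[X] - 5 = 1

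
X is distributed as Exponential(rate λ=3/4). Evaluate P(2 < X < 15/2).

P(2 < X < 15/2) = ∫_{2}^{15/2} f(x) dx
where f(x) = \frac{3 e^{- \frac{3 x}{4}}}{4}
= - \frac{1}{e^{\frac{45}{8}}} + e^{- \frac{3}{2}}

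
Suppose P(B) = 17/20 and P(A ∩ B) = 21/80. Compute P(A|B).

P(A|B) = P(A ∩ B) / P(B)
= (21/80) / (17/20)
= 21/68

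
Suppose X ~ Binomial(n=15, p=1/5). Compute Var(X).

For X ~ Binomial(n=15, p=1/5):
Var(X) = \frac{12}{5}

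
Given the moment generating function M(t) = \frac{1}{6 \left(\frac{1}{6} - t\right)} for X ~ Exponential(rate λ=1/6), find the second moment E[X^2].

To find E[X^2], compute M^(2)(0):
M^(1)(t) = \frac{1}{6 \left(\frac{1}{6} - t\right)^{2}}
M^(2)(t) = \frac{1}{3 \left(\frac{1}{6} - t\right)^{3}}
M^(2)(0) = 72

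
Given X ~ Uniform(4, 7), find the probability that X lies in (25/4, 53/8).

P(25/4 < X < 53/8) = ∫_{25/4}^{53/8} f(x) dx
where f(x) = \frac{1}{3}
= \frac{1}{8}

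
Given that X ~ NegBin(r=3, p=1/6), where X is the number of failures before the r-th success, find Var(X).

For X ~ NegBin(r=3, p=1/6), where X is the number of failures before the r-th success:
Var(X) = 90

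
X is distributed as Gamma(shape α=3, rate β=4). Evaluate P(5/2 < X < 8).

P(5/2 < X < 8) = ∫_{5/2}^{8} f(x) dx
where f(x) = 32 x^{2} e^{- 4 x}
= \frac{-545 + 61 e^{22}}{e^{32}}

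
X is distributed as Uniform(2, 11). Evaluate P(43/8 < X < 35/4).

P(43/8 < X < 35/4) = ∫_{43/8}^{35/4} f(x) dx
where f(x) = \frac{1}{9}
= \frac{3}{8}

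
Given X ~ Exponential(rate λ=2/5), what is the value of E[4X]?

For X ~ Exponential(rate λ=2/5):
E[X] = \frac{5}{2}
E[4X] = 4 × E[X] + 0 = 10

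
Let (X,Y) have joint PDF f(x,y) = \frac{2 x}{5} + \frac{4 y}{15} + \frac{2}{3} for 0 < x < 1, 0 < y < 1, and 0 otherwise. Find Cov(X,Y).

E[XY] = ∫∫ xy × f(x,y) dx dy = \frac{5}{18}
E[X] = \frac{8}{15}
E[Y] = \frac{47}{90}
Cov(X,Y) = E[XY] - E[X]E[Y] = - \frac{1}{1350}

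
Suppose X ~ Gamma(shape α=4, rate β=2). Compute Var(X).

For X ~ Gamma(shape α=4, rate β=2):
Var(X) = 1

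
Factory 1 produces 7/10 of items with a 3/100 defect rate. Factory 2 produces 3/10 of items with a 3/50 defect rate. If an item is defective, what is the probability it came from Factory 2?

Using Bayes' theorem:
P(F1) = 7/10, P(D|F1) = 3/100
P(F2) = 3/10, P(D|F2) = 3/50
P(D) = P(D|F1)P(F1) + P(D|F2)P(F2)
     = \frac{39}{1000}
P(F2|D) = P(D|F2)P(F2) / P(D)
= \frac{6}{13}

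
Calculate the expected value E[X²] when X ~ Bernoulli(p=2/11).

Using the identity E[X²] = Var(X) + (E[X])²:
E[X] = \frac{2}{11}
Var(X) = \frac{18}{121}
E[X²] = \frac{18}{121} + (\frac{2}{11})²
= \frac{2}{11}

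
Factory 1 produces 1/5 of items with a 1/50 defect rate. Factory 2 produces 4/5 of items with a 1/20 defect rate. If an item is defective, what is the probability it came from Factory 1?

Using Bayes' theorem:
P(F1) = 1/5, P(D|F1) = 1/50
P(F2) = 4/5, P(D|F2) = 1/20
P(D) = P(D|F1)P(F1) + P(D|F2)P(F2)
     = \frac{11}{250}
P(F1|D) = P(D|F1)P(F1) / P(D)
= \frac{1}{11}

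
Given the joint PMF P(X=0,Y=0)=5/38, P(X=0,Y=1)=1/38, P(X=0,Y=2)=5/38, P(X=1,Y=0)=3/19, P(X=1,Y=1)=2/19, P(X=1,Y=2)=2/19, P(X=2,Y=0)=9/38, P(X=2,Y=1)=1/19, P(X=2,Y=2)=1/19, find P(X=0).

P(X=0) = P(X=0,Y=0) + P(X=0,Y=1) + P(X=0,Y=2)
= 5/38 + 1/38 + 5/38
= 11/38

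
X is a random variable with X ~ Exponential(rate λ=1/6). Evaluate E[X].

For X ~ Exponential(rate λ=1/6), the expected value is:
E[X] = 6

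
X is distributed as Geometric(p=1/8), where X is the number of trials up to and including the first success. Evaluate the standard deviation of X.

For X ~ Geometric(p=1/8), where X is the number of trials up to and including the first success:
Var(X) = 56
SD(X) = √(Var(X)) = √(56) = 2 \sqrt{14}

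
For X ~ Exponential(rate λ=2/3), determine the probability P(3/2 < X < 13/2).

P(3/2 < X < 13/2) = ∫_{3/2}^{13/2} f(x) dx
where f(x) = \frac{2 e^{- \frac{2 x}{3}}}{3}
= - \frac{1}{e^{\frac{13}{3}}} + e^{-1}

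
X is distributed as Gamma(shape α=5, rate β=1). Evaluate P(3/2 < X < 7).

P(3/2 < X < 7) = ∫_{3/2}^{7} f(x) dx
where f(x) = \frac{x^{4} e^{- x}}{24}
= - \frac{4553}{24 e^{7}} + \frac{563}{128 e^{\frac{3}{2}}}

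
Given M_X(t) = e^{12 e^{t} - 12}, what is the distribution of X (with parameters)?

The MGF M(t) = e^{12 e^{t} - 12} is the standard form for the Poisson distribution.
Comparing with the known MGF formula identifies: Poisson(λ=12)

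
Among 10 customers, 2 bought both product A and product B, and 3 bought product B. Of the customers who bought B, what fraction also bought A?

P(A ∩ B) = 2/10 = 1/5
P(B) = 3/10
P(A|B) = P(A ∩ B) / P(B) = (1/5) / (3/10) = 2/3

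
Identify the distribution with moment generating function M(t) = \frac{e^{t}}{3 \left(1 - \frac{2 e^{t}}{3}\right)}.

The MGF M(t) = \frac{e^{t}}{3 \left(1 - \frac{2 e^{t}}{3}\right)} is the standard form for the Geometric distribution.
Comparing with the known MGF formula identifies: Geometric(p=1/3), X = trial number of first success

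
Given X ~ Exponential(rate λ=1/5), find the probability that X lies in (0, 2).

P(0 < X < 2) = ∫_{0}^{2} f(x) dx
where f(x) = \frac{e^{- \frac{x}{5}}}{5}
= 1 - e^{- \frac{2}{5}}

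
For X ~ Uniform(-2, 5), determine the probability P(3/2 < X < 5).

P(3/2 < X < 5) = ∫_{3/2}^{5} f(x) dx
where f(x) = \frac{1}{7}
= \frac{1}{2}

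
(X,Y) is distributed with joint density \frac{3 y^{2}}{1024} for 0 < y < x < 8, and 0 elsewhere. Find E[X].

f_X(x) = ∫_0^x \frac{3 y^{2}}{1024} dy = \frac{x^{3}}{1024}
E[X] = ∫_0^8 x × (\frac{x^{3}}{1024}) dx = \frac{32}{5}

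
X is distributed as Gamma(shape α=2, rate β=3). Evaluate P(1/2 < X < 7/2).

P(1/2 < X < 7/2) = ∫_{1/2}^{7/2} f(x) dx
where f(x) = 9 x e^{- 3 x}
= \frac{-23 + 5 e^{9}}{2 e^{\frac{21}{2}}}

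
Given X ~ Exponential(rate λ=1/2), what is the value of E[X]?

For X ~ Exponential(rate λ=1/2), the expected value is:
E[X] = 2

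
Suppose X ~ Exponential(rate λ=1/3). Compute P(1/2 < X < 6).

P(1/2 < X < 6) = ∫_{1/2}^{6} f(x) dx
where f(x) = \frac{e^{- \frac{x}{3}}}{3}
= - \frac{1}{e^{2}} + e^{- \frac{1}{6}}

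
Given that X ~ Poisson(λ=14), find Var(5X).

For X ~ Poisson(λ=14):
Var(X) = 14
Var(5X) = (5)² × Var(X) = 25 × 14 = 350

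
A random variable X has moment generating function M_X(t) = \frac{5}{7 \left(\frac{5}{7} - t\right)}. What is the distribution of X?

The MGF M(t) = \frac{5}{7 \left(\frac{5}{7} - t\right)} is the standard form for the Exponential distribution.
Comparing with the known MGF formula identifies: Exponential(rate λ=5/7)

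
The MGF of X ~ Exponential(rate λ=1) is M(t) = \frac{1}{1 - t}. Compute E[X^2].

To find E[X^2], compute M^(2)(0):
M^(1)(t) = \frac{1}{\left(1 - t\right)^{2}}
M^(2)(t) = \frac{2}{\left(1 - t\right)^{3}}
M^(2)(0) = 2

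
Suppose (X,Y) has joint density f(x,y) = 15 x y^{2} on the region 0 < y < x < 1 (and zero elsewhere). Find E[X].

f_X(x) = ∫_0^x 15 x y^{2} dy = 5 x^{4}
E[X] = ∫_0^1 x × (5 x^{4}) dx = \frac{5}{6}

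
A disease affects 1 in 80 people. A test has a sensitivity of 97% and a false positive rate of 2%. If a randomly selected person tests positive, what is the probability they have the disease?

Let D = the rare event, + = positive/flagged.
P(D) = 1/80
P(+|D) = 97/100
P(+|D') = 2/100 = 1/50
P(+) = P(+|D)P(D) + P(+|D')P(D')
     = \frac{97}{100} × \frac{1}{80} + \frac{1}{50} × \frac{79}{80}
     = \frac{51}{1600}
P(D|+) = P(+|D)P(D)/P(+) = \frac{97}{255}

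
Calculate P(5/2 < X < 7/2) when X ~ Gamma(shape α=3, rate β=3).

P(5/2 < X < 7/2) = ∫_{5/2}^{7/2} f(x) dx
where f(x) = \frac{27 x^{2} e^{- 3 x}}{2}
= \frac{-533 + 293 e^{3}}{8 e^{\frac{21}{2}}}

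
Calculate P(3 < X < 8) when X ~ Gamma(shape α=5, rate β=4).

P(3 < X < 8) = ∫_{3}^{8} f(x) dx
where f(x) = \frac{128 x^{4} e^{- 4 x}}{3}
= \frac{-49697 + 1237 e^{20}}{e^{32}}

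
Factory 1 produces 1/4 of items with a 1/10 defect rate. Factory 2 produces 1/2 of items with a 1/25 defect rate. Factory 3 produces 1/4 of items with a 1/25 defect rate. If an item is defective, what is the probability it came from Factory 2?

Using Bayes' theorem:
P(F1) = 1/4, P(D|F1) = 1/10
P(F2) = 1/2, P(D|F2) = 1/25
P(F3) = 1/4, P(D|F3) = 1/25
P(D) = P(D|F1)P(F1) + P(D|F2)P(F2) + P(D|F3)P(F3)
     = \frac{11}{200}
P(F2|D) = P(D|F2)P(F2) / P(D)
= \frac{4}{11}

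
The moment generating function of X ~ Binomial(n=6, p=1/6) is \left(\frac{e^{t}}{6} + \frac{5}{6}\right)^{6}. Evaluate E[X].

To find E[X], compute M^(1)(0):
M^(1)(t) = \left(\frac{e^{t}}{6} + \frac{5}{6}\right)^{5} e^{t}
M^(1)(0) = 1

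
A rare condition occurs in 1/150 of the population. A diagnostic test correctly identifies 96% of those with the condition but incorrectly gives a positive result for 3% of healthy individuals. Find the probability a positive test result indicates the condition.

Let D = the rare event, + = positive/flagged.
P(D) = 1/150
P(+|D) = 96/100 = 24/25
P(+|D') = 3/100
P(+) = P(+|D)P(D) + P(+|D')P(D')
     = \frac{24}{25} × \frac{1}{150} + \frac{3}{100} × \frac{149}{150}
     = \frac{181}{5000}
P(D|+) = P(+|D)P(D)/P(+) = \frac{32}{181}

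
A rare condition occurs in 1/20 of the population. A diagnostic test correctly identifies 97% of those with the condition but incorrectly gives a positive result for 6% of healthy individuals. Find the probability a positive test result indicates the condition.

Let D = the rare event, + = positive/flagged.
P(D) = 1/20
P(+|D) = 97/100
P(+|D') = 6/100 = 3/50
P(+) = P(+|D)P(D) + P(+|D')P(D')
     = \frac{97}{100} × \frac{1}{20} + \frac{3}{50} × \frac{19}{20}
     = \frac{211}{2000}
P(D|+) = P(+|D)P(D)/P(+) = \frac{97}{211}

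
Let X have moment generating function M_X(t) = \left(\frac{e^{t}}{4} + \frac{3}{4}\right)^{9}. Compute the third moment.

To find E[X^3], compute M^(3)(0):
M^(1)(t) = \frac{9 \left(\frac{e^{t}}{4} + \frac{3}{4}\right)^{8} e^{t}}{4}
M^(2)(t) = \frac{9 \left(\frac{e^{t}}{4} + \frac{3}{4}\right)^{8} e^{t}}{4} + \frac{9 \left(\frac{e^{t}}{4} + \frac{3}{4}\right)^{7} e^{2 t}}{2}
M^(3)(t) = \frac{9 \left(\frac{e^{t}}{4} + \frac{3}{4}\right)^{8} e^{t}}{4} + \frac{27 \left(\frac{e^{t}}{4} + \frac{3}{4}\right)^{7} e^{2 t}}{2} + \frac{63 \left(\frac{e^{t}}{4} + \frac{3}{4}\right)^{6} e^{3 t}}{8}
M^(3)(0) = \frac{189}{8}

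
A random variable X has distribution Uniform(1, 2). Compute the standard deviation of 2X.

For X ~ Uniform(1, 2):
Var(X) = \frac{1}{12}
SD(X) = √(Var(X)) = √(\frac{1}{12}) = \frac{\sqrt{3}}{6}
SD(2X) = |2| × SD(X) = 2 × \frac{\sqrt{3}}{6} = \frac{\sqrt{3}}{3}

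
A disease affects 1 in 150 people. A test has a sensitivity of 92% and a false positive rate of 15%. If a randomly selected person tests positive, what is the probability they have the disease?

Let D = the rare event, + = positive/flagged.
P(D) = 1/150
P(+|D) = 92/100 = 23/25
P(+|D') = 15/100 = 3/20
P(+) = P(+|D)P(D) + P(+|D')P(D')
     = \frac{23}{25} × \frac{1}{150} + \frac{3}{20} × \frac{149}{150}
     = \frac{2327}{15000}
P(D|+) = P(+|D)P(D)/P(+) = \frac{92}{2327}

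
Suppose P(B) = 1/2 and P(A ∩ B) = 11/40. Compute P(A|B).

P(A|B) = P(A ∩ B) / P(B)
= (11/40) / (1/2)
= 11/20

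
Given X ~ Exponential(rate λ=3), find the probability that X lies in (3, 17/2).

P(3 < X < 17/2) = ∫_{3}^{17/2} f(x) dx
where f(x) = 3 e^{- 3 x}
= - \frac{1}{e^{\frac{51}{2}}} + e^{-9}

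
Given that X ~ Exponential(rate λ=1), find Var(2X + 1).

For X ~ Exponential(rate λ=1):
Var(X) = 1
Var(2X + 1) = (2)² × Var(X) = 4 × 1 = 4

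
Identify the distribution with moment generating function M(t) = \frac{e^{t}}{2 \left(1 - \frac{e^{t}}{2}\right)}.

The MGF M(t) = \frac{e^{t}}{2 \left(1 - \frac{e^{t}}{2}\right)} is the standard form for the Geometric distribution.
Comparing with the known MGF formula identifies: Geometric(p=1/2), X = trial number of first success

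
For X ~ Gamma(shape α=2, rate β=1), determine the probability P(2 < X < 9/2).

P(2 < X < 9/2) = ∫_{2}^{9/2} f(x) dx
where f(x) = x e^{- x}
= - \frac{11}{2 e^{\frac{9}{2}}} + \frac{3}{e^{2}}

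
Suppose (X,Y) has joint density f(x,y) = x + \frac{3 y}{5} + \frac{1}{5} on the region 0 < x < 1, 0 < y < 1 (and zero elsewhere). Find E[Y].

E[Y] = ∫_0^1 ∫_0^1 y × f(x,y) dx dy
= \frac{11}{20}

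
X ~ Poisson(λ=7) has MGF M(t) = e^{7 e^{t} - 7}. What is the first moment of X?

To find E[X], compute M^(1)(0):
M^(1)(t) = 7 e^{t} e^{7 e^{t} - 7}
M^(1)(0) = 7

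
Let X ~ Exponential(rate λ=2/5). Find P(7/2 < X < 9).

P(7/2 < X < 9) = ∫_{7/2}^{9} f(x) dx
where f(x) = \frac{2 e^{- \frac{2 x}{5}}}{5}
= - \frac{1 - e^{\frac{11}{5}}}{e^{\frac{18}{5}}}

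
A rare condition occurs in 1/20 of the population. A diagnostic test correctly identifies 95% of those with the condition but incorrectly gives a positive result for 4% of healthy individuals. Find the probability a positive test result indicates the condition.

Let D = the rare event, + = positive/flagged.
P(D) = 1/20
P(+|D) = 95/100 = 19/20
P(+|D') = 4/100 = 1/25
P(+) = P(+|D)P(D) + P(+|D')P(D')
     = \frac{19}{20} × \frac{1}{20} + \frac{1}{25} × \frac{19}{20}
     = \frac{171}{2000}
P(D|+) = P(+|D)P(D)/P(+) = \frac{5}{9}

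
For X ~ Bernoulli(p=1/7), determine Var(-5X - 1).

For X ~ Bernoulli(p=1/7):
Var(X) = \frac{6}{49}
Var(-5X - 1) = (-5)² × Var(X) = 25 × \frac{6}{49} = \frac{150}{49}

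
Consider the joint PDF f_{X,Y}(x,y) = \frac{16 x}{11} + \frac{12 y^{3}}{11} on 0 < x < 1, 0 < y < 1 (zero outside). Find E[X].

E[X] = ∫_0^1 ∫_0^1 x × f(x,y) dy dx
= ∫_0^1 ∫_0^1 x × (\frac{16 x}{11} + \frac{12 y^{3}}{11}) dy dx
= \frac{41}{66}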